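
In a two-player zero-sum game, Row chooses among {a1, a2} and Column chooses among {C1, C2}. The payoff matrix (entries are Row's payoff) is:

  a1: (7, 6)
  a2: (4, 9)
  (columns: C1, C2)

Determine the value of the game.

13/2

Row minima: a1 → 6, a2 → 4; maximin = 6.
Column maxima: C1 → 7, C2 → 9; minimax = 7.
6 ≠ 7, so there is no saddle point; optimal play is mixed.
Let Row play a1 with probability p. Expected payoff against C1: 7p + 4(1−p) = 3p + 4; against C2: 6p + 9(1−p) = −3p + 9.
Setting these equal: 3p + 4 = −3p + 9 ⇒ 6p = 5 ⇒ p = 5/6, and the value is (3)·(5/6) + 4 = 13/2.
For Column: with q = P(C1), equating a1's and a2's payoffs gives q + 6 = −5q + 9 ⇒ q = 1/2.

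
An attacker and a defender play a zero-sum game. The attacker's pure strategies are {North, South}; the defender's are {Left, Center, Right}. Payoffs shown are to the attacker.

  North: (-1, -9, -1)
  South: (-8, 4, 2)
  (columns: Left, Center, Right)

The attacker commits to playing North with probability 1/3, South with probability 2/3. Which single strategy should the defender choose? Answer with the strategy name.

If the defender plays Left, the attacker's expected payoff is (1/3)·(-1) + (2/3)·(-8) = -17/3.
If the defender plays Center, the attacker's expected payoff is (1/3)·(-9) + (2/3)·4 = -1/3.
If the defender plays Right, the attacker's expected payoff is (1/3)·(-1) + (2/3)·2 = 1.
The defender minimizes the attacker's payoff; the smallest is -17/3, so the best response is Left.

Left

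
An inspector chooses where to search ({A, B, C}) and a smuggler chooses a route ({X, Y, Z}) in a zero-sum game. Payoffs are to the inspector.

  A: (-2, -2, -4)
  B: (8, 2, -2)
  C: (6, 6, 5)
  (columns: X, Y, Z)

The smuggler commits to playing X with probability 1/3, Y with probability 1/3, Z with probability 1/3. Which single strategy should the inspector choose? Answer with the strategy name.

C

Expected payoff of A: (1/3)·(-2) + (1/3)·(-2) + (1/3)·(-4) = -8/3.
Expected payoff of B: (1/3)·8 + (1/3)·2 + (1/3)·(-2) = 8/3.
Expected payoff of C: (1/3)·6 + (1/3)·6 + (1/3)·5 = 17/3.
The largest is 17/3, so the inspector's best response is C.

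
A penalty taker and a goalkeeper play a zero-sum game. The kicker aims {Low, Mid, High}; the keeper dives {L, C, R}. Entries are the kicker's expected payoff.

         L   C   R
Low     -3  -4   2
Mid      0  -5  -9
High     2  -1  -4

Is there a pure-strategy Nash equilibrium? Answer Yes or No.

No

Row minima: Low → -4, Mid → -9, High → -4; maximin = -4.
Column maxima: L → 2, C → -1, R → 2; minimax = -1.
-4 ≠ -1, so no pure-strategy equilibrium exists.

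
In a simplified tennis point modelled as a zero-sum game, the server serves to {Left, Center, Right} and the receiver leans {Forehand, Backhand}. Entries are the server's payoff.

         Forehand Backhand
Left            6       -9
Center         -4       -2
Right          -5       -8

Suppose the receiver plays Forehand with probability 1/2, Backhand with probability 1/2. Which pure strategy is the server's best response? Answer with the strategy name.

Left

Expected payoff of Left: (1/2)·6 + (1/2)·(-9) = -3/2.
Expected payoff of Center: (1/2)·(-4) + (1/2)·(-2) = -3.
Expected payoff of Right: (1/2)·(-5) + (1/2)·(-8) = -13/2.
The largest is -3/2, so the server's best response is Left.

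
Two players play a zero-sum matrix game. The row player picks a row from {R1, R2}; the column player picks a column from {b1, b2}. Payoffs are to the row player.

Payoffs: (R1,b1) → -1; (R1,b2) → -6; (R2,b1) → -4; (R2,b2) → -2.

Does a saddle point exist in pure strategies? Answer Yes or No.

No

Row minima: R1 → -6, R2 → -4; maximin = -4.
Column maxima: b1 → -1, b2 → -2; minimax = -2.
-4 ≠ -2, so no pure-strategy equilibrium exists.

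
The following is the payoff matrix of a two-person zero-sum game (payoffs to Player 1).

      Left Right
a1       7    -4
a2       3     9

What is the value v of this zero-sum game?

75/17

Row minima: a1 → -4, a2 → 3; maximin = 3.
Column maxima: Left → 7, Right → 9; minimax = 7.
3 ≠ 7, so there is no saddle point; optimal play is mixed.
Let Player 1 play a1 with probability p. Expected payoff against Left: 7p + 3(1−p) = 4p + 3; against Right: (-4)p + 9(1−p) = −13p + 9.
Setting these equal: 4p + 3 = −13p + 9 ⇒ 17p = 6 ⇒ p = 6/17, and the value is (4)·(6/17) + 3 = 75/17.
For Player 2: with q = P(Left), equating a1's and a2's payoffs gives 11q − 4 = −6q + 9 ⇒ q = 13/17.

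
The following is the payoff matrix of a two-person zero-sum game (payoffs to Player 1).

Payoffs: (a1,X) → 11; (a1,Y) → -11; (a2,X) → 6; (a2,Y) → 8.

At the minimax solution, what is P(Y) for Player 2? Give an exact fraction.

5/24

Row minima: a1 → -11, a2 → 6; maximin = 6.
Column maxima: X → 11, Y → 8; minimax = 8.
6 ≠ 8, so there is no saddle point; optimal play is mixed.
Let Player 1 play a1 with probability p. Expected payoff against X: 11p + 6(1−p) = 5p + 6; against Y: (-11)p + 8(1−p) = −19p + 8.
Setting these equal: 5p + 6 = −19p + 8 ⇒ 24p = 2 ⇒ p = 1/12, and the value is (5)·(1/12) + 6 = 77/12.
For Player 2: with q = P(X), equating a1's and a2's payoffs gives 22q − 11 = −2q + 8 ⇒ q = 19/24.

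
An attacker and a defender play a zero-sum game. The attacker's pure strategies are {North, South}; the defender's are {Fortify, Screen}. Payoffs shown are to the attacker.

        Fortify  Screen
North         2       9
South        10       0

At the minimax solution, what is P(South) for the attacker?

7/17

Row minima: North → 2, South → 0; maximin = 2.
Column maxima: Fortify → 10, Screen → 9; minimax = 9.
2 ≠ 9, so there is no saddle point; optimal play is mixed.
Let the attacker play North with probability p. Expected payoff against Fortify: 2p + 10(1−p) = −8p + 10; against Screen: 9p + 0(1−p) = 9p.
Setting these equal: −8p + 10 = 9p ⇒ −17p = -10 ⇒ p = 10/17, and the value is (-8)·(10/17) + 10 = 90/17.
For the defender: with q = P(Fortify), equating North's and South's payoffs gives −7q + 9 = 10q ⇒ q = 9/17.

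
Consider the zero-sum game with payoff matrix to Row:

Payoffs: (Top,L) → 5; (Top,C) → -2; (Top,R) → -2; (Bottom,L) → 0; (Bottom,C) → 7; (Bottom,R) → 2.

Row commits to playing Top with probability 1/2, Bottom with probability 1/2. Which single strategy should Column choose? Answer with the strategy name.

R

If Column plays L, Row's expected payoff is (1/2)·5 + (1/2)·0 = 5/2.
If Column plays C, Row's expected payoff is (1/2)·(-2) + (1/2)·7 = 5/2.
If Column plays R, Row's expected payoff is (1/2)·(-2) + (1/2)·2 = 0.
Column minimizes Row's payoff; the smallest is 0, so the best response is R.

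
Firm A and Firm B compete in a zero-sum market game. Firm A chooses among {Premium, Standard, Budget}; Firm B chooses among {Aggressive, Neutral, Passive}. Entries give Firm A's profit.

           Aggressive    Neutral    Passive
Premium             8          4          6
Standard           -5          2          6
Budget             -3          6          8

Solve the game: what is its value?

Row minima: Premium → 4, Standard → -5, Budget → -3; maximin = 4.
Column maxima: Aggressive → 8, Neutral → 6, Passive → 8; minimax = 6.
4 ≠ 6, so there is no saddle point; optimal play is mixed.
Standard is strictly dominated by Budget, so Firm A never plays it.
Passive is strictly dominated by Neutral (it gives Firm A strictly more in every row), so Firm B never plays it.
On the remaining 2×2 (Premium, Budget vs Aggressive, Neutral):
Let Firm A play Premium with probability p. Expected payoff against Aggressive: 8p + (-3)(1−p) = 11p − 3; against Neutral: 4p + 6(1−p) = −2p + 6.
Setting these equal: 11p − 3 = −2p + 6 ⇒ 13p = 9 ⇒ p = 9/13, and the value is (11)·(9/13) − 3 = 60/13.
For Firm B: with q = P(Aggressive), equating Premium's and Budget's payoffs gives 4q + 4 = −9q + 6 ⇒ q = 2/13.

60/13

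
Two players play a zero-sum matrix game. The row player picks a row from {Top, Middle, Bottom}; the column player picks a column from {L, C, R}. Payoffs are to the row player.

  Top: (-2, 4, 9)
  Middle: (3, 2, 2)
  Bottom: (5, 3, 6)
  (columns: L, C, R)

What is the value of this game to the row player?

Row minima: Top → -2, Middle → 2, Bottom → 3; maximin = 3.
Column maxima: L → 5, C → 4, R → 9; minimax = 4.
3 ≠ 4, so there is no saddle point; optimal play is mixed.
Middle is strictly dominated by Bottom, so the row player never plays it.
With Middle eliminated, R is strictly dominated by L (it gives the row player strictly more in every remaining row), so the column player never plays it.
On the remaining 2×2 (Top, Bottom vs L, C):
Let the row player play Top with probability p. Expected payoff against L: (-2)p + 5(1−p) = −7p + 5; against C: 4p + 3(1−p) = p + 3.
Setting these equal: −7p + 5 = p + 3 ⇒ −8p = -2 ⇒ p = 1/4, and the value is (-7)·(1/4) + 5 = 13/4.
For the column player: with q = P(L), equating Top's and Bottom's payoffs gives −6q + 4 = 2q + 3 ⇒ q = 1/8.

13/4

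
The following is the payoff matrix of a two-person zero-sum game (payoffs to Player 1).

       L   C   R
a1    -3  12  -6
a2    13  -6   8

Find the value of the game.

Row minima: a1 → -6, a2 → -6; maximin = -6.
Column maxima: L → 13, C → 12, R → 8; minimax = 8.
-6 ≠ 8, so there is no saddle point; optimal play is mixed.
L is strictly dominated by R (it gives Player 1 strictly more in every row), so Player 2 never plays it.
On the remaining 2×2 (a1, a2 vs C, R):
Let Player 1 play a1 with probability p. Expected payoff against C: 12p + (-6)(1−p) = 18p − 6; against R: (-6)p + 8(1−p) = −14p + 8.
Setting these equal: 18p − 6 = −14p + 8 ⇒ 32p = 14 ⇒ p = 7/16, and the value is (18)·(7/16) − 6 = 15/8.
For Player 2: with q = P(C), equating a1's and a2's payoffs gives 18q − 6 = −14q + 8 ⇒ q = 7/16.

15/8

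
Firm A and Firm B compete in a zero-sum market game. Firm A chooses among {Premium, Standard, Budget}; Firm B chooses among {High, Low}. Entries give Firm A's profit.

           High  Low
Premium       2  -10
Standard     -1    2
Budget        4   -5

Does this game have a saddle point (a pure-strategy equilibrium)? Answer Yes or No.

No

Row minima: Premium → -10, Standard → -1, Budget → -5; maximin = -1.
Column maxima: High → 4, Low → 2; minimax = 2.
-1 ≠ 2, so no pure-strategy equilibrium exists.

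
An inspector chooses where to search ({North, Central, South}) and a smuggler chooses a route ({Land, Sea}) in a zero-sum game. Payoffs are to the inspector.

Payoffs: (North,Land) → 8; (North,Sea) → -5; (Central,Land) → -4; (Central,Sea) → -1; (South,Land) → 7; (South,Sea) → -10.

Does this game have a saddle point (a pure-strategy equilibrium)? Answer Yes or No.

Row minima: North → -5, Central → -4, South → -10; maximin = -4.
Column maxima: Land → 8, Sea → -1; minimax = -1.
-4 ≠ -1, so no pure-strategy equilibrium exists.

No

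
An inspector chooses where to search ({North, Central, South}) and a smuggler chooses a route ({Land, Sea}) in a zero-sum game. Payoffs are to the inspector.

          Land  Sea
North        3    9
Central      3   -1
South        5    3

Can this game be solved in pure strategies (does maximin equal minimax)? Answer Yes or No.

Row minima: North → 3, Central → -1, South → 3; maximin = 3.
Column maxima: Land → 5, Sea → 9; minimax = 5.
3 ≠ 5, so no pure-strategy equilibrium exists.

No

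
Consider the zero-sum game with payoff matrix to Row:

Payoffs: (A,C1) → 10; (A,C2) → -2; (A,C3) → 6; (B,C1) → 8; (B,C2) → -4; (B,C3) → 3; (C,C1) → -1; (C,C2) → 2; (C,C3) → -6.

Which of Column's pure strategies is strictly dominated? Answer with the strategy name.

C3 holds Row's payoff strictly below C1 in every row: 6 < 10, 3 < 8, -6 < -1.
So C1 is strictly dominated for Column.

C1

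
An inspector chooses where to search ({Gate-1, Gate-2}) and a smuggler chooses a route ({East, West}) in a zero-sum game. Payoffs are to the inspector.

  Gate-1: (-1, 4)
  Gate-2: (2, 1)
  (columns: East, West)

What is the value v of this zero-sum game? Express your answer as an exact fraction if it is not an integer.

3/2

Row minima: Gate-1 → -1, Gate-2 → 1; maximin = 1.
Column maxima: East → 2, West → 4; minimax = 2.
1 ≠ 2, so there is no saddle point; optimal play is mixed.
Let the inspector play Gate-1 with probability p. Expected payoff against East: (-1)p + 2(1−p) = −3p + 2; against West: 4p + 1(1−p) = 3p + 1.
Setting these equal: −3p + 2 = 3p + 1 ⇒ −6p = -1 ⇒ p = 1/6, and the value is (-3)·(1/6) + 2 = 3/2.
For the smuggler: with q = P(East), equating Gate-1's and Gate-2's payoffs gives −5q + 4 = q + 1 ⇒ q = 1/2.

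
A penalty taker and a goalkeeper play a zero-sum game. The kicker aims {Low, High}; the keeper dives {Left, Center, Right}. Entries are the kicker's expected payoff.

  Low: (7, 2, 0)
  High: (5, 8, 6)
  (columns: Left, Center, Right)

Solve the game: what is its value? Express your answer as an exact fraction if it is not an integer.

Row minima: Low → 0, High → 5; maximin = 5.
Column maxima: Left → 7, Center → 8, Right → 6; minimax = 6.
5 ≠ 6, so there is no saddle point; optimal play is mixed.
Center is strictly dominated by Right (it gives the kicker strictly more in every row), so the keeper never plays it.
On the remaining 2×2 (Low, High vs Left, Right):
Let the kicker play Low with probability p. Expected payoff against Left: 7p + 5(1−p) = 2p + 5; against Right: 0p + 6(1−p) = −6p + 6.
Setting these equal: 2p + 5 = −6p + 6 ⇒ 8p = 1 ⇒ p = 1/8, and the value is (2)·(1/8) + 5 = 21/4.
For the keeper: with q = P(Left), equating Low's and High's payoffs gives 7q = −q + 6 ⇒ q = 3/4.

21/4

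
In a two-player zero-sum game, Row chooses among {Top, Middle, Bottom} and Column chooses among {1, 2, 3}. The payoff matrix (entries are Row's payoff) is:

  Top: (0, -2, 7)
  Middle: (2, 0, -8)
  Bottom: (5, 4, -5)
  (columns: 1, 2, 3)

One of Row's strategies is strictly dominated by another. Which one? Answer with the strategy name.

Bottom gives a strictly higher payoff than Middle against every column: 5 > 2, 4 > 0, -5 > -8.
So Middle is strictly dominated and Row never plays it.

Middle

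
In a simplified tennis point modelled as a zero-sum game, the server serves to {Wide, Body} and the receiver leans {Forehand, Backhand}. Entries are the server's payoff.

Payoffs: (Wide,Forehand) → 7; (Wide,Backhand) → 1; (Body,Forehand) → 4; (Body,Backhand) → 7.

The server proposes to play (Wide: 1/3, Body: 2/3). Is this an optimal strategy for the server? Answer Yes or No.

Yes

Against Forehand this mix gives (1/3)·7 + (2/3)·4 = 5.
Against Backhand this mix gives (1/3)·1 + (2/3)·7 = 5.
All of the receiver's active replies (Forehand, Backhand) yield 5, and no column does worse for the server. The mix makes the receiver indifferent and guarantees 5, so it is optimal.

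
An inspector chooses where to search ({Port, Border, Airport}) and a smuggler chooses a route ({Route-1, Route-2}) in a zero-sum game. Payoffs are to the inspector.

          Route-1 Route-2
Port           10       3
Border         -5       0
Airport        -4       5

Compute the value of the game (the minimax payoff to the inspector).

31/8

Row minima: Port → 3, Border → -5, Airport → -4; maximin = 3.
Column maxima: Route-1 → 10, Route-2 → 5; minimax = 5.
3 ≠ 5, so there is no saddle point; optimal play is mixed.
Border is strictly dominated by Port, so the inspector never plays it.
On the remaining 2×2 (Port, Airport vs Route-1, Route-2):
Let the inspector play Port with probability p. Expected payoff against Route-1: 10p + (-4)(1−p) = 14p − 4; against Route-2: 3p + 5(1−p) = −2p + 5.
Setting these equal: 14p − 4 = −2p + 5 ⇒ 16p = 9 ⇒ p = 9/16, and the value is (14)·(9/16) − 4 = 31/8.
For the smuggler: with q = P(Route-1), equating Port's and Airport's payoffs gives 7q + 3 = −9q + 5 ⇒ q = 1/8.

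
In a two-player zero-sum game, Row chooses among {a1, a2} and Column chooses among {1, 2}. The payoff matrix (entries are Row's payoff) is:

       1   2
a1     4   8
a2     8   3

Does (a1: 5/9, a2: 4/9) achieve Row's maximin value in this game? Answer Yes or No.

Against 1 this mix gives (5/9)·4 + (4/9)·8 = 52/9.
Against 2 this mix gives (5/9)·8 + (4/9)·3 = 52/9.
All of Column's active replies (1, 2) yield 52/9, and no column does worse for Row. The mix makes Column indifferent and guarantees 52/9, so it is optimal.

Yes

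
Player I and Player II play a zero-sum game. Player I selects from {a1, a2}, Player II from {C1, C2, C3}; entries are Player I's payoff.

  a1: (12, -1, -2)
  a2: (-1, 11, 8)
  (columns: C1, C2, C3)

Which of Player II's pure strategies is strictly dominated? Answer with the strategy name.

C3 holds Player I's payoff strictly below C2 in every row: -2 < -1, 8 < 11.
So C2 is strictly dominated for Player II.

C2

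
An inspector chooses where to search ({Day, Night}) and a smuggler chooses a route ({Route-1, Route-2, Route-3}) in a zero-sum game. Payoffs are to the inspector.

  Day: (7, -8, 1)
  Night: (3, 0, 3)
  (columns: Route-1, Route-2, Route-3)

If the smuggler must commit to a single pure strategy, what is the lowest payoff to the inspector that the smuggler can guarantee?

0

Column maxima: Route-1 → 7, Route-2 → 0, Route-3 → 3.
The smallest of these is 0.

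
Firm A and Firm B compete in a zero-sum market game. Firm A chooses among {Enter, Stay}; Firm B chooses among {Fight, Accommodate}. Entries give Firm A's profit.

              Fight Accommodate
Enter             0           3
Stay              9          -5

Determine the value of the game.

Row minima: Enter → 0, Stay → -5; maximin = 0.
Column maxima: Fight → 9, Accommodate → 3; minimax = 3.
0 ≠ 3, so there is no saddle point; optimal play is mixed.
Let Firm A play Enter with probability p. Expected payoff against Fight: 0p + 9(1−p) = −9p + 9; against Accommodate: 3p + (-5)(1−p) = 8p − 5.
Setting these equal: −9p + 9 = 8p − 5 ⇒ −17p = -14 ⇒ p = 14/17, and the value is (-9)·(14/17) + 9 = 27/17.
For Firm B: with q = P(Fight), equating Enter's and Stay's payoffs gives −3q + 3 = 14q − 5 ⇒ q = 8/17.

27/17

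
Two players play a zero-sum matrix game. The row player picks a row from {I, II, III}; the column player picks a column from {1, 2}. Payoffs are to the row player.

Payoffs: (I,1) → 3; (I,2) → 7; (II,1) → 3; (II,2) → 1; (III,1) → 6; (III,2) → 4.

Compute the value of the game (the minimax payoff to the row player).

5

Row minima: I → 3, II → 1, III → 4; maximin = 4.
Column maxima: 1 → 6, 2 → 7; minimax = 6.
4 ≠ 6, so there is no saddle point; optimal play is mixed.
II is strictly dominated by III, so the row player never plays it.
On the remaining 2×2 (I, III vs 1, 2):
Let the row player play I with probability p. Expected payoff against 1: 3p + 6(1−p) = −3p + 6; against 2: 7p + 4(1−p) = 3p + 4.
Setting these equal: −3p + 6 = 3p + 4 ⇒ −6p = -2 ⇒ p = 1/3, and the value is (-3)·(1/3) + 6 = 5.
For the column player: with q = P(1), equating I's and III's payoffs gives −4q + 7 = 2q + 4 ⇒ q = 1/2.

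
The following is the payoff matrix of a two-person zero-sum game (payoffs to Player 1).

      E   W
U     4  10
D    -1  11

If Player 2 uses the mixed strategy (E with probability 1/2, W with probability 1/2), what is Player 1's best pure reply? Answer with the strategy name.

U

Expected payoff of U: (1/2)·4 + (1/2)·10 = 7.
Expected payoff of D: (1/2)·(-1) + (1/2)·11 = 5.
The largest is 7, so Player 1's best response is U.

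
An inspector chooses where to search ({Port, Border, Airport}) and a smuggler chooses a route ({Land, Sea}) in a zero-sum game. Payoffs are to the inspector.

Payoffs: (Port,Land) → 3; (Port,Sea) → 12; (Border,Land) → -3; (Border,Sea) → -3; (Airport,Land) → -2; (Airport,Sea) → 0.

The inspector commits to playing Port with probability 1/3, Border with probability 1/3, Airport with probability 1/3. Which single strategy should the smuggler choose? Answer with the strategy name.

If the smuggler plays Land, the inspector's expected payoff is (1/3)·3 + (1/3)·(-3) + (1/3)·(-2) = -2/3.
If the smuggler plays Sea, the inspector's expected payoff is (1/3)·12 + (1/3)·(-3) + (1/3)·0 = 3.
The smuggler minimizes the inspector's payoff; the smallest is -2/3, so the best response is Land.

Land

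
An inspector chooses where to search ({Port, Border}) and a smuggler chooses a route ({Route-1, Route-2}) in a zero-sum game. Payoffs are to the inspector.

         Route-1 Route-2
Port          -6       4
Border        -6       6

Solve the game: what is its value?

-6

Row minima: Port → -6, Border → -6; maximin = -6.
Column maxima: Route-1 → -6, Route-2 → 6; minimax = -6.
Since maximin = minimax = -6, there is a saddle point and the value is -6.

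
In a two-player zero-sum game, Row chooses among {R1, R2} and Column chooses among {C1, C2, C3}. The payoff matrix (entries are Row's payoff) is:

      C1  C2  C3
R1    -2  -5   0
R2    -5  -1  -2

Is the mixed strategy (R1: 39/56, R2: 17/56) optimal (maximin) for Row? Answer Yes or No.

Against C1 this mix gives (39/56)·(-2) + (17/56)·(-5) = -163/56.
Against C2 this mix gives (39/56)·(-5) + (17/56)·(-1) = -53/14.
Against C3 this mix gives (39/56)·0 + (17/56)·(-2) = -17/28.
Column will play C2, holding Row to -53/14. Shifting weight toward the row that does better against C2 would raise this floor (the equalizing mix achieves -23/7 against both C2 and C1), so the proposed strategy is not optimal.

No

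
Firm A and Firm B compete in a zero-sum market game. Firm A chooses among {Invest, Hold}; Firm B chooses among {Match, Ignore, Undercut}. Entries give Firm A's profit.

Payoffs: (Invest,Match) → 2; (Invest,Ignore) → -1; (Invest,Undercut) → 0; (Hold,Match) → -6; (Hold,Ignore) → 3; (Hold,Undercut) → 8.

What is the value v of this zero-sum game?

Row minima: Invest → -1, Hold → -6; maximin = -1.
Column maxima: Match → 2, Ignore → 3, Undercut → 8; minimax = 2.
-1 ≠ 2, so there is no saddle point; optimal play is mixed.
Undercut is strictly dominated by Ignore (it gives Firm A strictly more in every row), so Firm B never plays it.
On the remaining 2×2 (Invest, Hold vs Match, Ignore):
Let Firm A play Invest with probability p. Expected payoff against Match: 2p + (-6)(1−p) = 8p − 6; against Ignore: (-1)p + 3(1−p) = −4p + 3.
Setting these equal: 8p − 6 = −4p + 3 ⇒ 12p = 9 ⇒ p = 3/4, and the value is (8)·(3/4) − 6 = 0.
For Firm B: with q = P(Match), equating Invest's and Hold's payoffs gives 3q − 1 = −9q + 3 ⇒ q = 1/3.

0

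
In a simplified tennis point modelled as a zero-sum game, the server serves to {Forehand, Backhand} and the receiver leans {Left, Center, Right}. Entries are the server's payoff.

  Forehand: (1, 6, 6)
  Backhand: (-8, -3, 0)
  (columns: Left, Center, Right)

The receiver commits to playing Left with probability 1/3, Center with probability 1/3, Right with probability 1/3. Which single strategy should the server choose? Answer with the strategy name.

Expected payoff of Forehand: (1/3)·1 + (1/3)·6 + (1/3)·6 = 13/3.
Expected payoff of Backhand: (1/3)·(-8) + (1/3)·(-3) + (1/3)·0 = -11/3.
The largest is 13/3, so the server's best response is Forehand.

Forehand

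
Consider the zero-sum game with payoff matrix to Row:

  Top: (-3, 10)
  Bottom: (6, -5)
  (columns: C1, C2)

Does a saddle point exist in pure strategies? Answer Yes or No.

No

Row minima: Top → -3, Bottom → -5; maximin = -3.
Column maxima: C1 → 6, C2 → 10; minimax = 6.
-3 ≠ 6, so no pure-strategy equilibrium exists.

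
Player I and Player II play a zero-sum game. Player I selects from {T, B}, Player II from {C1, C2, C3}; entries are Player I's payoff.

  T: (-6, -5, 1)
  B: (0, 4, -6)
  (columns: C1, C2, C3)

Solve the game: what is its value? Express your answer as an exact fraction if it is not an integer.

Row minima: T → -6, B → -6; maximin = -6.
Column maxima: C1 → 0, C2 → 4, C3 → 1; minimax = 0.
-6 ≠ 0, so there is no saddle point; optimal play is mixed.
C2 is strictly dominated by C1 (it gives Player I strictly more in every row), so Player II never plays it.
On the remaining 2×2 (T, B vs C1, C3):
Let Player I play T with probability p. Expected payoff against C1: (-6)p + 0(1−p) = −6p; against C3: 1p + (-6)(1−p) = 7p − 6.
Setting these equal: −6p = 7p − 6 ⇒ −13p = -6 ⇒ p = 6/13, and the value is (-6)·(6/13) = -36/13.
For Player II: with q = P(C1), equating T's and B's payoffs gives −7q + 1 = 6q − 6 ⇒ q = 7/13.

-36/13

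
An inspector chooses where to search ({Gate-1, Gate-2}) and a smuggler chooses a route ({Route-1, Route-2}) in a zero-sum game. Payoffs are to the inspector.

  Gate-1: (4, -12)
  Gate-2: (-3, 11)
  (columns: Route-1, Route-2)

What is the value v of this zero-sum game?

Row minima: Gate-1 → -12, Gate-2 → -3; maximin = -3.
Column maxima: Route-1 → 4, Route-2 → 11; minimax = 4.
-3 ≠ 4, so there is no saddle point; optimal play is mixed.
Let the inspector play Gate-1 with probability p. Expected payoff against Route-1: 4p + (-3)(1−p) = 7p − 3; against Route-2: (-12)p + 11(1−p) = −23p + 11.
Setting these equal: 7p − 3 = −23p + 11 ⇒ 30p = 14 ⇒ p = 7/15, and the value is (7)·(7/15) − 3 = 4/15.
For the smuggler: with q = P(Route-1), equating Gate-1's and Gate-2's payoffs gives 16q − 12 = −14q + 11 ⇒ q = 23/30.

4/15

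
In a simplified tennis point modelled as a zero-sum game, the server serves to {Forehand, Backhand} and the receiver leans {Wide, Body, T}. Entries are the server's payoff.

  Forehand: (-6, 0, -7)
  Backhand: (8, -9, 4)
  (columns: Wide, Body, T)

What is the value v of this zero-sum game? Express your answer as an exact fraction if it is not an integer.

-63/20

Row minima: Forehand → -7, Backhand → -9; maximin = -7.
Column maxima: Wide → 8, Body → 0, T → 4; minimax = 0.
-7 ≠ 0, so there is no saddle point; optimal play is mixed.
Wide is strictly dominated by T (it gives the server strictly more in every row), so the receiver never plays it.
On the remaining 2×2 (Forehand, Backhand vs Body, T):
Let the server play Forehand with probability p. Expected payoff against Body: 0p + (-9)(1−p) = 9p − 9; against T: (-7)p + 4(1−p) = −11p + 4.
Setting these equal: 9p − 9 = −11p + 4 ⇒ 20p = 13 ⇒ p = 13/20, and the value is (9)·(13/20) − 9 = -63/20.
For the receiver: with q = P(Body), equating Forehand's and Backhand's payoffs gives 7q − 7 = −13q + 4 ⇒ q = 11/20.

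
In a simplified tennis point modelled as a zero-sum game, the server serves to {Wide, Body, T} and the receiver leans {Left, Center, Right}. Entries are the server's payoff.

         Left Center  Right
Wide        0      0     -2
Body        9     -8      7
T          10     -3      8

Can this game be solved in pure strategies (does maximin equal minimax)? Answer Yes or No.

No

Row minima: Wide → -2, Body → -8, T → -3; maximin = -2.
Column maxima: Left → 10, Center → 0, Right → 8; minimax = 0.
-2 ≠ 0, so no pure-strategy equilibrium exists.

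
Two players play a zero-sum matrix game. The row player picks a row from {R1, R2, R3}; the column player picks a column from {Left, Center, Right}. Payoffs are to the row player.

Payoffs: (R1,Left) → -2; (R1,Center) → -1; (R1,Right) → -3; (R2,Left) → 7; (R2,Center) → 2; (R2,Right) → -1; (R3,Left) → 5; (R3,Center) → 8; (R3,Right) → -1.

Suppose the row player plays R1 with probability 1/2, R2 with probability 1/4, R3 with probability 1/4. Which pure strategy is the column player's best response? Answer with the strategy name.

Right

If the column player plays Left, the row player's expected payoff is (1/2)·(-2) + (1/4)·7 + (1/4)·5 = 2.
If the column player plays Center, the row player's expected payoff is (1/2)·(-1) + (1/4)·2 + (1/4)·8 = 2.
If the column player plays Right, the row player's expected payoff is (1/2)·(-3) + (1/4)·(-1) + (1/4)·(-1) = -2.
The column player minimizes the row player's payoff; the smallest is -2, so the best response is Right.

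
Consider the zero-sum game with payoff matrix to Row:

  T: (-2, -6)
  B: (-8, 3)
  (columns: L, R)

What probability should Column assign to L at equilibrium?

3/5

Row minima: T → -6, B → -8; maximin = -6.
Column maxima: L → -2, R → 3; minimax = -2.
-6 ≠ -2, so there is no saddle point; optimal play is mixed.
Let Row play T with probability p. Expected payoff against L: (-2)p + (-8)(1−p) = 6p − 8; against R: (-6)p + 3(1−p) = −9p + 3.
Setting these equal: 6p − 8 = −9p + 3 ⇒ 15p = 11 ⇒ p = 11/15, and the value is (6)·(11/15) − 8 = -18/5.
For Column: with q = P(L), equating T's and B's payoffs gives 4q − 6 = −11q + 3 ⇒ q = 3/5.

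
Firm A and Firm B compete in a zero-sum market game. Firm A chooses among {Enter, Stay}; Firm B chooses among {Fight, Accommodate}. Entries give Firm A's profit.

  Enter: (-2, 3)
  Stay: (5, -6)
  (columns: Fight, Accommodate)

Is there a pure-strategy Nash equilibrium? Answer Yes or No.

No

Row minima: Enter → -2, Stay → -6; maximin = -2.
Column maxima: Fight → 5, Accommodate → 3; minimax = 3.
-2 ≠ 3, so no pure-strategy equilibrium exists.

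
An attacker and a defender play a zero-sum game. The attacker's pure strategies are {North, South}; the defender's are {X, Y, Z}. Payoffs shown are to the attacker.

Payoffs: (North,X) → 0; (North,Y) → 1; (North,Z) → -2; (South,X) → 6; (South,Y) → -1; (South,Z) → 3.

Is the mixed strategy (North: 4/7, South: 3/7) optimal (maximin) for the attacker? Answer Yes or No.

Against X this mix gives (4/7)·0 + (3/7)·6 = 18/7.
Against Y this mix gives (4/7)·1 + (3/7)·(-1) = 1/7.
Against Z this mix gives (4/7)·(-2) + (3/7)·3 = 1/7.
All of the defender's active replies (Y, Z) yield 1/7, and no column does worse for the attacker. The mix makes the defender indifferent and guarantees 1/7, so it is optimal.

Yes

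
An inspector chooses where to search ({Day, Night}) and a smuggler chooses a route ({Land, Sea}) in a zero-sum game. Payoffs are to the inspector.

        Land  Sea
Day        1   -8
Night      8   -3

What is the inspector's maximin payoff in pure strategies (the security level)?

Row minima: Day → -8, Night → -3.
The best of these is -3.

-3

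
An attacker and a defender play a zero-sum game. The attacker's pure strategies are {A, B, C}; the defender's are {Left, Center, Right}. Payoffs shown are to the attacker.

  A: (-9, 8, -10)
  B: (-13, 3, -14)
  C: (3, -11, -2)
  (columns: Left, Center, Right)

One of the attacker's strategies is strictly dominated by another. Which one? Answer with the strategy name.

A gives a strictly higher payoff than B against every column: -9 > -13, 8 > 3, -10 > -14.
So B is strictly dominated and the attacker never plays it.

B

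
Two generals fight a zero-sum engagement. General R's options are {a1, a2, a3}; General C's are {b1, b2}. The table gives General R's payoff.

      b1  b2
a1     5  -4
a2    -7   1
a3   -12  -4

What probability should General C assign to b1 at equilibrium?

5/17

Row minima: a1 → -4, a2 → -7, a3 → -12; maximin = -4.
Column maxima: b1 → 5, b2 → 1; minimax = 1.
-4 ≠ 1, so there is no saddle point; optimal play is mixed.
a3 is strictly dominated by a2, so General R never plays it.
On the remaining 2×2 (a1, a2 vs b1, b2):
Let General R play a1 with probability p. Expected payoff against b1: 5p + (-7)(1−p) = 12p − 7; against b2: (-4)p + 1(1−p) = −5p + 1.
Setting these equal: 12p − 7 = −5p + 1 ⇒ 17p = 8 ⇒ p = 8/17, and the value is (12)·(8/17) − 7 = -23/17.
For General C: with q = P(b1), equating a1's and a2's payoffs gives 9q − 4 = −8q + 1 ⇒ q = 5/17.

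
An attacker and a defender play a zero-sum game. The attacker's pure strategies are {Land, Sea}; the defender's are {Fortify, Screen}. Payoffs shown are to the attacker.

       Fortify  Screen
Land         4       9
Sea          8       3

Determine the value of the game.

Row minima: Land → 4, Sea → 3; maximin = 4.
Column maxima: Fortify → 8, Screen → 9; minimax = 8.
4 ≠ 8, so there is no saddle point; optimal play is mixed.
Let the attacker play Land with probability p. Expected payoff against Fortify: 4p + 8(1−p) = −4p + 8; against Screen: 9p + 3(1−p) = 6p + 3.
Setting these equal: −4p + 8 = 6p + 3 ⇒ −10p = -5 ⇒ p = 1/2, and the value is (-4)·(1/2) + 8 = 6.
For the defender: with q = P(Fortify), equating Land's and Sea's payoffs gives −5q + 9 = 5q + 3 ⇒ q = 3/5.

6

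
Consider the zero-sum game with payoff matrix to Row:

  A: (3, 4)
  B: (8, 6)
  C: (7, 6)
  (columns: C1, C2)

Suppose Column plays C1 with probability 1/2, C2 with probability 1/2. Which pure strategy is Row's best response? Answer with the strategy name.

B

Expected payoff of A: (1/2)·3 + (1/2)·4 = 7/2.
Expected payoff of B: (1/2)·8 + (1/2)·6 = 7.
Expected payoff of C: (1/2)·7 + (1/2)·6 = 13/2.
The largest is 7, so Row's best response is B.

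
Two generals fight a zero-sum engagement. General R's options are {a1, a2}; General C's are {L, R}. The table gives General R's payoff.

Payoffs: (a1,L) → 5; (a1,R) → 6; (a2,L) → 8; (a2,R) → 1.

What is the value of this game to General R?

Row minima: a1 → 5, a2 → 1; maximin = 5.
Column maxima: L → 8, R → 6; minimax = 6.
5 ≠ 6, so there is no saddle point; optimal play is mixed.
Let General R play a1 with probability p. Expected payoff against L: 5p + 8(1−p) = −3p + 8; against R: 6p + 1(1−p) = 5p + 1.
Setting these equal: −3p + 8 = 5p + 1 ⇒ −8p = -7 ⇒ p = 7/8, and the value is (-3)·(7/8) + 8 = 43/8.
For General C: with q = P(L), equating a1's and a2's payoffs gives −q + 6 = 7q + 1 ⇒ q = 5/8.

43/8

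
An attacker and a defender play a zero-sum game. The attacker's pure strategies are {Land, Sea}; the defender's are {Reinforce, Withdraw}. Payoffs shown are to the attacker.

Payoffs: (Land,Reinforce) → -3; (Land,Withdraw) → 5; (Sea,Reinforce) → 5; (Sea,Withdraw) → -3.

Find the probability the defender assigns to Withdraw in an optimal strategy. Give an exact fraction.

1/2

Row minima: Land → -3, Sea → -3; maximin = -3.
Column maxima: Reinforce → 5, Withdraw → 5; minimax = 5.
-3 ≠ 5, so there is no saddle point; optimal play is mixed.
Let the attacker play Land with probability p. Expected payoff against Reinforce: (-3)p + 5(1−p) = −8p + 5; against Withdraw: 5p + (-3)(1−p) = 8p − 3.
Setting these equal: −8p + 5 = 8p − 3 ⇒ −16p = -8 ⇒ p = 1/2, and the value is (-8)·(1/2) + 5 = 1.
For the defender: with q = P(Reinforce), equating Land's and Sea's payoffs gives −8q + 5 = 8q − 3 ⇒ q = 1/2.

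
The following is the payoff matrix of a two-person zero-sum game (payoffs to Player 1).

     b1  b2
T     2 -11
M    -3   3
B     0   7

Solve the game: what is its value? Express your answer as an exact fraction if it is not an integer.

7/10

Row minima: T → -11, M → -3, B → 0; maximin = 0.
Column maxima: b1 → 2, b2 → 7; minimax = 2.
0 ≠ 2, so there is no saddle point; optimal play is mixed.
M is strictly dominated by B, so Player 1 never plays it.
On the remaining 2×2 (T, B vs b1, b2):
Let Player 1 play T with probability p. Expected payoff against b1: 2p + 0(1−p) = 2p; against b2: (-11)p + 7(1−p) = −18p + 7.
Setting these equal: 2p = −18p + 7 ⇒ 20p = 7 ⇒ p = 7/20, and the value is (2)·(7/20) = 7/10.
For Player 2: with q = P(b1), equating T's and B's payoffs gives 13q − 11 = −7q + 7 ⇒ q = 9/10.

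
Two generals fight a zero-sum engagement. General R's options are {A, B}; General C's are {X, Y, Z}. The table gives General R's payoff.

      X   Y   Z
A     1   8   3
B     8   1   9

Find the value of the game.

9/2

Row minima: A → 1, B → 1; maximin = 1.
Column maxima: X → 8, Y → 8, Z → 9; minimax = 8.
1 ≠ 8, so there is no saddle point; optimal play is mixed.
Z is strictly dominated by X (it gives General R strictly more in every row), so General C never plays it.
On the remaining 2×2 (A, B vs X, Y):
Let General R play A with probability p. Expected payoff against X: 1p + 8(1−p) = −7p + 8; against Y: 8p + 1(1−p) = 7p + 1.
Setting these equal: −7p + 8 = 7p + 1 ⇒ −14p = -7 ⇒ p = 1/2, and the value is (-7)·(1/2) + 8 = 9/2.
For General C: with q = P(X), equating A's and B's payoffs gives −7q + 8 = 7q + 1 ⇒ q = 1/2.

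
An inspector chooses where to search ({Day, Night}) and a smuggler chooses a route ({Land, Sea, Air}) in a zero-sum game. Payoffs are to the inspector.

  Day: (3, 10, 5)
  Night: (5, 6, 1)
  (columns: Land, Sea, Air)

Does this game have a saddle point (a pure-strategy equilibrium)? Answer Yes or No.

Row minima: Day → 3, Night → 1; maximin = 3.
Column maxima: Land → 5, Sea → 10, Air → 5; minimax = 5.
3 ≠ 5, so no pure-strategy equilibrium exists.

No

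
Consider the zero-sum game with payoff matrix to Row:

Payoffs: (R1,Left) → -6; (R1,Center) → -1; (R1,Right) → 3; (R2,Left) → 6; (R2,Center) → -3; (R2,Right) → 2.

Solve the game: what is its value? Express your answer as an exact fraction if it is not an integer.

-12/7

Row minima: R1 → -6, R2 → -3; maximin = -3.
Column maxima: Left → 6, Center → -1, Right → 3; minimax = -1.
-3 ≠ -1, so there is no saddle point; optimal play is mixed.
Right is strictly dominated by Center (it gives Row strictly more in every row), so Column never plays it.
On the remaining 2×2 (R1, R2 vs Left, Center):
Let Row play R1 with probability p. Expected payoff against Left: (-6)p + 6(1−p) = −12p + 6; against Center: (-1)p + (-3)(1−p) = 2p − 3.
Setting these equal: −12p + 6 = 2p − 3 ⇒ −14p = -9 ⇒ p = 9/14, and the value is (-12)·(9/14) + 6 = -12/7.
For Column: with q = P(Left), equating R1's and R2's payoffs gives −5q − 1 = 9q − 3 ⇒ q = 1/7.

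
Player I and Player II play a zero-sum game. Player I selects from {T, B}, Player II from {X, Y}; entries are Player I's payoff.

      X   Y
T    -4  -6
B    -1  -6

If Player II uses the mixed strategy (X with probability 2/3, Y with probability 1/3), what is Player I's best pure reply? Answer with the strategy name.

Expected payoff of T: (2/3)·(-4) + (1/3)·(-6) = -14/3.
Expected payoff of B: (2/3)·(-1) + (1/3)·(-6) = -8/3.
The largest is -8/3, so Player I's best response is B.

B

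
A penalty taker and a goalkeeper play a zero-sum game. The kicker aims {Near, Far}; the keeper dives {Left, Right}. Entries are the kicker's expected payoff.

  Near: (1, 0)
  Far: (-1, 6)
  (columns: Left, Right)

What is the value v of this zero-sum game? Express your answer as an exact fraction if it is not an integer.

3/4

Row minima: Near → 0, Far → -1; maximin = 0.
Column maxima: Left → 1, Right → 6; minimax = 1.
0 ≠ 1, so there is no saddle point; optimal play is mixed.
Let the kicker play Near with probability p. Expected payoff against Left: 1p + (-1)(1−p) = 2p − 1; against Right: 0p + 6(1−p) = −6p + 6.
Setting these equal: 2p − 1 = −6p + 6 ⇒ 8p = 7 ⇒ p = 7/8, and the value is (2)·(7/8) − 1 = 3/4.
For the keeper: with q = P(Left), equating Near's and Far's payoffs gives q = −7q + 6 ⇒ q = 3/4.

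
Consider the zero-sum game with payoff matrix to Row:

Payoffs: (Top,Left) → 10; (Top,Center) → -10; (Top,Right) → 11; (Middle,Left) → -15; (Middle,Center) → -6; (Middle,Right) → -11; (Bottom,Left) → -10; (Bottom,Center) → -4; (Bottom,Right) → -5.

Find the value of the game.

-70/13

Row minima: Top → -10, Middle → -15, Bottom → -10; maximin = -10.
Column maxima: Left → 10, Center → -4, Right → 11; minimax = -4.
-10 ≠ -4, so there is no saddle point; optimal play is mixed.
Middle is strictly dominated by Bottom, so Row never plays it.
Right is strictly dominated by Left (it gives Row strictly more in every row), so Column never plays it.
On the remaining 2×2 (Top, Bottom vs Left, Center):
Let Row play Top with probability p. Expected payoff against Left: 10p + (-10)(1−p) = 20p − 10; against Center: (-10)p + (-4)(1−p) = −6p − 4.
Setting these equal: 20p − 10 = −6p − 4 ⇒ 26p = 6 ⇒ p = 3/13, and the value is (20)·(3/13) − 10 = -70/13.
For Column: with q = P(Left), equating Top's and Bottom's payoffs gives 20q − 10 = −6q − 4 ⇒ q = 3/13.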